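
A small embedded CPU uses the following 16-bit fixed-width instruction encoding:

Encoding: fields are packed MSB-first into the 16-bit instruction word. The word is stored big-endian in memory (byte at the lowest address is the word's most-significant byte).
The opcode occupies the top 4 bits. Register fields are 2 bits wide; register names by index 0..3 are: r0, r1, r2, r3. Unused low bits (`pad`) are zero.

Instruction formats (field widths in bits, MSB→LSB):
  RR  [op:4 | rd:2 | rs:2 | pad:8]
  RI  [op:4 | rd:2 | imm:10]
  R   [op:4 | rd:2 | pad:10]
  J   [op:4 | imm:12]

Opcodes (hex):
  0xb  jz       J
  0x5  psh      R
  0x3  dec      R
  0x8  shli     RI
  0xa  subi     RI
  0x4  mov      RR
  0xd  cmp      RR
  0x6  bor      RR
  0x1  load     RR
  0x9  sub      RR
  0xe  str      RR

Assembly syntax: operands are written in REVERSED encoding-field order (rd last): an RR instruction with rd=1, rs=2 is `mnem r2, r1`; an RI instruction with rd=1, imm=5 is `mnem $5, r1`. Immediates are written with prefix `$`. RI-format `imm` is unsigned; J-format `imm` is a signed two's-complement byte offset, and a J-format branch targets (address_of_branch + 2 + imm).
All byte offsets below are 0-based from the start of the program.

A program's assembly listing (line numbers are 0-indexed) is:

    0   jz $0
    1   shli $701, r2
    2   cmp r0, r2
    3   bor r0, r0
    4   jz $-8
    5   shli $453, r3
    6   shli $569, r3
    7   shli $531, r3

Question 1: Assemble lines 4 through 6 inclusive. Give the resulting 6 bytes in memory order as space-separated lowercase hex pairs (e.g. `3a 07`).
bf f8 8d c5 8e 39

4. jz fields op=0xb:4|imm=-8:12 → word bff8h → bf f8
5. shli fields op=0x8:4|rd=3:2|imm=453:10 → word 8dc5h → 8d c5
6. shli fields op=0x8:4|rd=3:2|imm=569:10 → word 8e39h → 8e 39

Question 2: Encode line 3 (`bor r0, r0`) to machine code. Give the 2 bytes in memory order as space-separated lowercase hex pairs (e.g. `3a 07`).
60 00

L3: bor op=0x6:4|rd=0:2|rs=0:2|pad=0:8 ⇒ 0x6000 ⇒ big 60 00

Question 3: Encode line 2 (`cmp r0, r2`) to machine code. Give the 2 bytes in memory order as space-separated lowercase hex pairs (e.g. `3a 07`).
d8 00

L2: cmp op=0xd:4|rd=2:2|rs=0:2|pad=0:8 ⇒ 0xd800 ⇒ big d8 00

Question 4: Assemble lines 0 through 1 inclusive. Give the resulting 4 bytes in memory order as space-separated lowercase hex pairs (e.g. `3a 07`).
line 0 (jz): pack op=0xb:4|imm=0:12 = 0xb000; big→ b0 00
line 1 (shli): pack op=0x8:4|rd=2:2|imm=701:10 = 0x8abd; big→ 8a bd

b0 00 8a bd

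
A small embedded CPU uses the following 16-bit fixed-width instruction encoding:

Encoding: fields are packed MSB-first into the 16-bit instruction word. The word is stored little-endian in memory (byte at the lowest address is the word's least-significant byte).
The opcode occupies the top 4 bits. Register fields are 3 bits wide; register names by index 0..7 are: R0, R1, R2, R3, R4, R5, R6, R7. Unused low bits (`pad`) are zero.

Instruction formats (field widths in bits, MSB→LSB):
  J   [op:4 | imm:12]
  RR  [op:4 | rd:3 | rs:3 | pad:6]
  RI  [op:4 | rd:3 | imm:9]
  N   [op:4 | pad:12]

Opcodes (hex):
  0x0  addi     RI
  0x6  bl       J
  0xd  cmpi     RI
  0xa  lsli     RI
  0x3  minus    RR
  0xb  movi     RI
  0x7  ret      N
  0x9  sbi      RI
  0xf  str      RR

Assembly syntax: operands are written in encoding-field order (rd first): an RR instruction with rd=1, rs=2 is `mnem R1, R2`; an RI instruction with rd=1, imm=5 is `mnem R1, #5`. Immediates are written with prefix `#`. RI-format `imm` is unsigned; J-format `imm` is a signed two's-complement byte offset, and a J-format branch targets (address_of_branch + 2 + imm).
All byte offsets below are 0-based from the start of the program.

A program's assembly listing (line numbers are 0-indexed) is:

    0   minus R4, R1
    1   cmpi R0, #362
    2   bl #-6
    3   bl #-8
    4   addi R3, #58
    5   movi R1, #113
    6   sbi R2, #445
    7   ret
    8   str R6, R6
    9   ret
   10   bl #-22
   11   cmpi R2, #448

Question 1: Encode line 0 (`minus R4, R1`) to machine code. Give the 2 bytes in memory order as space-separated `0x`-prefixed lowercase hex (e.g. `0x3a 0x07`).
0. minus fields op=0x3:4|rd=4:3|rs=1:3|pad=0:6 → word 3840h → 40 38

0x40 0x38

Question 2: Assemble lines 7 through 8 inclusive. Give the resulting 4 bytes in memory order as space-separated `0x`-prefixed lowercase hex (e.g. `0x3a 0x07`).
0x00 0x70 0x80 0xfd

L7: ret op=0x7:4|pad=0:12 ⇒ 0x7000 ⇒ little 00 70
L8: str op=0xf:4|rd=6:3|rs=6:3|pad=0:6 ⇒ 0xfd80 ⇒ little 80 fd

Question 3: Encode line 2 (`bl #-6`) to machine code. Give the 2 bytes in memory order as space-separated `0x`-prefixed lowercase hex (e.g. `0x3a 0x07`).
2. bl fields op=0x6:4|imm=-6:12 → word 6ffah → fa 6f

0xfa 0x6f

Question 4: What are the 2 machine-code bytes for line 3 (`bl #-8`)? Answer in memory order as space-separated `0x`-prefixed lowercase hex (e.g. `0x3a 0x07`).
L3: bl op=0x6:4|imm=-8:12 ⇒ 0x6ff8 ⇒ little f8 6f

0xf8 0x6f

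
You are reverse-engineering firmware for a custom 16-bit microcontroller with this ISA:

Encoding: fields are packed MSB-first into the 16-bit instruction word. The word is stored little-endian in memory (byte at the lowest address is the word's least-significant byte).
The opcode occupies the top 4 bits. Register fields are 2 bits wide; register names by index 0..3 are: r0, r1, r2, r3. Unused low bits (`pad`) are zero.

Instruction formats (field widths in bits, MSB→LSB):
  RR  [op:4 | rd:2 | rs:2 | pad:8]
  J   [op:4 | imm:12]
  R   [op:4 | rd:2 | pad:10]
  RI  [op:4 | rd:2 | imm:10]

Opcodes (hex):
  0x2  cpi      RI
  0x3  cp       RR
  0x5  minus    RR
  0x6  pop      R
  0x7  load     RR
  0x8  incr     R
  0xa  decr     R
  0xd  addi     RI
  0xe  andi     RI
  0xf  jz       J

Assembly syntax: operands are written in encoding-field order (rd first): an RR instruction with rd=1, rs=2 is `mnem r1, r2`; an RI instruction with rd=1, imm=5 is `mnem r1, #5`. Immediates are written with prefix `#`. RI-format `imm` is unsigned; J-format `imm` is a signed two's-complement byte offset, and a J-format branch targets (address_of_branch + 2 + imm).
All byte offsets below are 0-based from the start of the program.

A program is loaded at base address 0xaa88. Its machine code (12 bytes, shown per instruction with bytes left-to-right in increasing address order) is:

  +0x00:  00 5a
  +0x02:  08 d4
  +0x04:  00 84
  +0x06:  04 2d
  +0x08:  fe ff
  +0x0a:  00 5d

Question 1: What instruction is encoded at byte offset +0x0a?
+0x0a: 00 5d ⇒ word 0x5d00 (little)
  op=0x5d00>>12=0x5 ⇒ minus (RR)
  rd: (w>>10)&0x3=0x3 → r3
  rs: (w>>8)&0x3=0x1 → r1

minus r3, r1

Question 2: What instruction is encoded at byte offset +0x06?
cpi r3, #260

[06] 04 2d → 0x2d04
  op=0x2d04>>12=0x2 ⇒ cpi (RI)
  rd: (w>>10)&0x3=0x3 → r3
  imm: (w>>0)&0x3ff=0x104 → #260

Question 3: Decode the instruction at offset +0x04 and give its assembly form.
off 0x04: read 00 84 as little → 0x8400
  op=0x8400>>12=0x8 ⇒ incr (R)
  rd@[11:10]=0x1 ⇒ r1

incr r1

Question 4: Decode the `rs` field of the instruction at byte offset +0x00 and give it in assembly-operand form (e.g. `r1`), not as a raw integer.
@+00  little-endian(00 5a) = 0x5a00
  op=0x5a00>>12=0x5 ⇒ minus (RR)
  rd: (w>>10)&0x3=0x2 → r2
  rs: (w>>8)&0x3=0x2 → r2

r2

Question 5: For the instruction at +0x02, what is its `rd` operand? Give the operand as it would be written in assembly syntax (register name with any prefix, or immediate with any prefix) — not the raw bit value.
+0x02: 08 d4 ⇒ word 0xd408 (little)
  opcode bits[15:12]=0xd: addi/RI
  rd@[11:10]=0x1 ⇒ r1
  imm@[9:0]=0x8 ⇒ #8

r1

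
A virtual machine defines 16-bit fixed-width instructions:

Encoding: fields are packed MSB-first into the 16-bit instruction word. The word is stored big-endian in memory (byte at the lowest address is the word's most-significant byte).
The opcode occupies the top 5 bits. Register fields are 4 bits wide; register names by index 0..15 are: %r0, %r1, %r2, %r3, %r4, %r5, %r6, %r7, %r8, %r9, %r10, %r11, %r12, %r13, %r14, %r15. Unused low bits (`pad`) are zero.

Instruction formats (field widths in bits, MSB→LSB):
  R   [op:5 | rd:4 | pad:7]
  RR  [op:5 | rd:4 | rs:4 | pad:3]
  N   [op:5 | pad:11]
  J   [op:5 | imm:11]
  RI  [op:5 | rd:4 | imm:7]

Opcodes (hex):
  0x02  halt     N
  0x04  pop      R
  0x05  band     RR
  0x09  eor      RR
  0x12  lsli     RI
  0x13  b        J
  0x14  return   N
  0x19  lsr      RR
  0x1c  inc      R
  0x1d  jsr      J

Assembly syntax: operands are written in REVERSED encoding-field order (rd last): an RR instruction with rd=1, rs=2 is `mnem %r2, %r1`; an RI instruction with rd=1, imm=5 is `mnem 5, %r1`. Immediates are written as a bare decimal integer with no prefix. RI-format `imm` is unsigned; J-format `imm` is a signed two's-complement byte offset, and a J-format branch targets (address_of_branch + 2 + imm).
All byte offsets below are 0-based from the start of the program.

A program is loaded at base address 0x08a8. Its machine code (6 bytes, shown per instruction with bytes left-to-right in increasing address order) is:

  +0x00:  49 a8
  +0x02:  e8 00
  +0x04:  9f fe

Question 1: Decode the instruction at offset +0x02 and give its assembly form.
jsr 0

off 0x02: read e8 00 as big → 0xe800
  opcode bits[15:11]=0x1d: jsr/J
  [10:0] imm=0 = 0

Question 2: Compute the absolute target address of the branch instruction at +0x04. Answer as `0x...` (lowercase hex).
[04] 9f fe → 0x9ffe
  opcode bits[15:11]=0x13: b/J
  imm@[10:0]=0x7fe (s11→-2) ⇒ -2
  target = base 0x08a8 + off 0x04 + 2 + imm -2 = 0x08ac

0x08ac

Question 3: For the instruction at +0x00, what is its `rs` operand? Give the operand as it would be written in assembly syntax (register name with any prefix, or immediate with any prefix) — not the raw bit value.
[00] 49 a8 → 0x49a8
  top 5b → 0x9 → eor [RR]
  [10:7] rd=3 = %r3
  [6:3] rs=5 = %r5

%r5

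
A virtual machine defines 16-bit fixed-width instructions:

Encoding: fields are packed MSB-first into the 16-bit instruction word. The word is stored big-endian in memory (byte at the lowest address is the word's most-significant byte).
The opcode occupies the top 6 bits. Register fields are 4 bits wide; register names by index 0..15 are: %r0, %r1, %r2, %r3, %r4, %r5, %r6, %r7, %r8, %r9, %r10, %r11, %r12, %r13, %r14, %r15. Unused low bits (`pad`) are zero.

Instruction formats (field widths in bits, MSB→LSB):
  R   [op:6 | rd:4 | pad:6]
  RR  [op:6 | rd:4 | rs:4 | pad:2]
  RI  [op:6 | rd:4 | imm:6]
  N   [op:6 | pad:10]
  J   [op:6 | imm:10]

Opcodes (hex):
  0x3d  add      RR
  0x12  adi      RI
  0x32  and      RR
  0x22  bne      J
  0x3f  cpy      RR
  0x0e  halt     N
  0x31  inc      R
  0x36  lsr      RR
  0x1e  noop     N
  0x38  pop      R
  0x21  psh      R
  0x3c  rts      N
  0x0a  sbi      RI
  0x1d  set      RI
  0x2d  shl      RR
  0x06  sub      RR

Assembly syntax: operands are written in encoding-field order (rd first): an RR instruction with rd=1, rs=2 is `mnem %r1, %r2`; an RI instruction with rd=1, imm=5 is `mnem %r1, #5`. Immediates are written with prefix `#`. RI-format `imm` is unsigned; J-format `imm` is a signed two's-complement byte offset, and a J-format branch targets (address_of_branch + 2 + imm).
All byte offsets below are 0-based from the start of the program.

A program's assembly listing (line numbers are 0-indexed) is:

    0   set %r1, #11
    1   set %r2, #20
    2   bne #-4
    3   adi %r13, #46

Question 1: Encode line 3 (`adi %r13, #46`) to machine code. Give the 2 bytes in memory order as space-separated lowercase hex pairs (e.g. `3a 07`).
3. adi fields op=0x12:6|rd=13:4|imm=46:6 → word 4b6eh → 4b 6e

4b 6e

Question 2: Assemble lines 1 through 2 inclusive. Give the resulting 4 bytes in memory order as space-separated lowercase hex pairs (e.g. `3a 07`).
line 1 (set): pack op=0x1d:6|rd=2:4|imm=20:6 = 0x7494; big→ 74 94
line 2 (bne): pack op=0x22:6|imm=-4:10 = 0x8bfc; big→ 8b fc

74 94 8b fc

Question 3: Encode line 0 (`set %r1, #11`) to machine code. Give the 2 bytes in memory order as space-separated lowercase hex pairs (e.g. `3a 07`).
74 4b

0. set fields op=0x1d:6|rd=1:4|imm=11:6 → word 744bh → 74 4b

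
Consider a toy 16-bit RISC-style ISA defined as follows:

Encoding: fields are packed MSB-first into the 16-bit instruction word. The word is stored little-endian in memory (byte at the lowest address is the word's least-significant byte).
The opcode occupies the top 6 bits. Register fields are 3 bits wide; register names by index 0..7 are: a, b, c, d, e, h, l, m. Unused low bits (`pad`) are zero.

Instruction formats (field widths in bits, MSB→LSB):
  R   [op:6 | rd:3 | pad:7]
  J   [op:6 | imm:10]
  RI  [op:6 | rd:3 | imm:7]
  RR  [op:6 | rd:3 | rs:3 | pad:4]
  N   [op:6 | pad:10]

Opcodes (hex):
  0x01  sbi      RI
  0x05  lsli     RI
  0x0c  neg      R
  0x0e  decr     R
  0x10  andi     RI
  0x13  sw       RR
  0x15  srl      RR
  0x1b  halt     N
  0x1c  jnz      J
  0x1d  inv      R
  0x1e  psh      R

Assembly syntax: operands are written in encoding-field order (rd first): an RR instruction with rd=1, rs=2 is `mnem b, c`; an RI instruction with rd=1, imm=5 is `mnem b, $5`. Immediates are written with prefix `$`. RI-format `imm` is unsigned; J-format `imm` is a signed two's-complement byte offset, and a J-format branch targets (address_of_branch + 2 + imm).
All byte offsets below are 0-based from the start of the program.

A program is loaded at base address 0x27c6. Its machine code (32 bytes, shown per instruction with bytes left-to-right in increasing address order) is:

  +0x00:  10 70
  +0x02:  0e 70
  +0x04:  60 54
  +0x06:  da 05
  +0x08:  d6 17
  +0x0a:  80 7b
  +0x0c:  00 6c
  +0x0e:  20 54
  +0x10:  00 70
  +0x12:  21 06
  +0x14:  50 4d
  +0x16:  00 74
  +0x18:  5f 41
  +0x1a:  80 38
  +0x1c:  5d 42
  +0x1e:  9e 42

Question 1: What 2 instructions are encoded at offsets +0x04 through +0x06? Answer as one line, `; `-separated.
srl a, l; sbi d, $90

@+04  little-endian(60 54) = 0x5460
  op=0x5460>>10=0x15 ⇒ srl (RR)
  [9:7] rd=0 = a
  [6:4] rs=6 = l
@+06  little-endian(da 05) = 0x05da
  op=0x05da>>10=0x1 ⇒ sbi (RI)
  [9:7] rd=3 = d
  [6:0] imm=90 = $90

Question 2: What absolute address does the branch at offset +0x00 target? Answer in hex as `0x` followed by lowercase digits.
off 0x00: read 10 70 as little → 0x7010
  opcode bits[15:10]=0x1c: jnz/J
  imm@[9:0]=0x10 ⇒ $16
  target = base 0x27c6 + off 0x00 + 2 + imm 16 = 0x27d8

0x27d8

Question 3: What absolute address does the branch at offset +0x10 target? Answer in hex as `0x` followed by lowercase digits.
0x27d8

+0x10: 00 70 ⇒ word 0x7000 (little)
  op=0x7000>>10=0x1c ⇒ jnz (J)
  imm: (w>>0)&0x3ff=0x0 → $0
  target = base 0x27c6 + off 0x10 + 2 + imm 0 = 0x27d8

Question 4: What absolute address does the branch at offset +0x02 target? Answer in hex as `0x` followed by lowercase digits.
0x27d8

@+02  little-endian(0e 70) = 0x700e
  op=0x700e>>10=0x1c ⇒ jnz (J)
  imm: (w>>0)&0x3ff=0xe → $14
  target = base 0x27c6 + off 0x02 + 2 + imm 14 = 0x27d8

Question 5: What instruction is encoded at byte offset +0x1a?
off 0x1a: read 80 38 as little → 0x3880
  top 6b → 0xe → decr [R]
  [9:7] rd=1 = b

decr b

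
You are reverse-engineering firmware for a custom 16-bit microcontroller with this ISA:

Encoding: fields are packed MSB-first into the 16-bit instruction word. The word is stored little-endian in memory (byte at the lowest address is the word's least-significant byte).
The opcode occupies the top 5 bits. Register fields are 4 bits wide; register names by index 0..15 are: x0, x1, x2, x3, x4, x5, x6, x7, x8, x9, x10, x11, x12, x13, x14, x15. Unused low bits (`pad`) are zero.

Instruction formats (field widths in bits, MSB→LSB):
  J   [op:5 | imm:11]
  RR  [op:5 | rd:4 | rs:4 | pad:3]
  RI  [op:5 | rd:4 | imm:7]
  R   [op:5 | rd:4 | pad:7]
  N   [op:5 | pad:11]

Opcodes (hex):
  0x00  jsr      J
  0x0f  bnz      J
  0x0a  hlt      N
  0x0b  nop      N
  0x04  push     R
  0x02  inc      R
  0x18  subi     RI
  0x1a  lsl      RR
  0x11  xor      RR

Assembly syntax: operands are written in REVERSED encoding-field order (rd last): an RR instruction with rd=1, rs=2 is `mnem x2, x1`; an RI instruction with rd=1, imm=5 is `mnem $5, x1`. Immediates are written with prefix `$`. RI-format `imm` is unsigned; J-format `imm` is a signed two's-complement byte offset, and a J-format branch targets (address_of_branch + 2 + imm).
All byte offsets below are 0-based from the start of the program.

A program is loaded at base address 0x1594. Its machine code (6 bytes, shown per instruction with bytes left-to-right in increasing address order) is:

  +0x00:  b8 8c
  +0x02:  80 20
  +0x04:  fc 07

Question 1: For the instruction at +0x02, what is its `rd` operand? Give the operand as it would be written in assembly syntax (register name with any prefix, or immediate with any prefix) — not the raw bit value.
[02] 80 20 → 0x2080
  op=0x2080>>11=0x4 ⇒ push (R)
  rd@[10:7]=0x1 ⇒ x1

x1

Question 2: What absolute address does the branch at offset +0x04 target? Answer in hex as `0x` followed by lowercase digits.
0x1596

[04] fc 07 → 0x07fc
  opcode bits[15:11]=0x0: jsr/J
  [10:0] imm=2044 (s11→-4) = $-4
  target = base 0x1594 + off 0x04 + 2 + imm -4 = 0x1596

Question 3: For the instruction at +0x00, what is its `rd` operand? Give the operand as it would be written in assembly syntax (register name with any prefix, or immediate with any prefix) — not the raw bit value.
x9

[00] b8 8c → 0x8cb8
  opcode bits[15:11]=0x11: xor/RR
  rd@[10:7]=0x9 ⇒ x9
  rs@[6:3]=0x7 ⇒ x7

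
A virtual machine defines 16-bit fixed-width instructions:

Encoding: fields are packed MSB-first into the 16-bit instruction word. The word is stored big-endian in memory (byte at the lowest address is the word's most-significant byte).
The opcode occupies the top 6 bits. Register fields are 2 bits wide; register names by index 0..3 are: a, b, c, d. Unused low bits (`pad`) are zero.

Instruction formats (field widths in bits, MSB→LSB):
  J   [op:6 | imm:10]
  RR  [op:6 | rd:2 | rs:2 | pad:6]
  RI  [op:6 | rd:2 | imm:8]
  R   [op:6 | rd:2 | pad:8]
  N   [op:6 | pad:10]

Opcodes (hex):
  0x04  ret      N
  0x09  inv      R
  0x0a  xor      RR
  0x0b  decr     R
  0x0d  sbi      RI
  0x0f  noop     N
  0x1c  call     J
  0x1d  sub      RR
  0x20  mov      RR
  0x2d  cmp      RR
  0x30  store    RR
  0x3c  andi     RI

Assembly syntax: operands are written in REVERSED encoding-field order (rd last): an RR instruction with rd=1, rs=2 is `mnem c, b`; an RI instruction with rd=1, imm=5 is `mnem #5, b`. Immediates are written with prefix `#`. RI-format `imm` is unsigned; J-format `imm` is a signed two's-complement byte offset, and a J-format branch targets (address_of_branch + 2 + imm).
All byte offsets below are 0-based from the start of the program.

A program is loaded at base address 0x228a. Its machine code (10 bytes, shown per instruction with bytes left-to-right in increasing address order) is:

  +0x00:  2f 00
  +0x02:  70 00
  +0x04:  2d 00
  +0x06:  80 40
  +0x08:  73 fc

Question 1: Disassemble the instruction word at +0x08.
@+08  big-endian(73 fc) = 0x73fc
  op=0x73fc>>10=0x1c ⇒ call (J)
  imm: (w>>0)&0x3ff=0x3fc (s10→-4) → #-4

call #-4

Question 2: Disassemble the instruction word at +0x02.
[02] 70 00 → 0x7000
  op=0x7000>>10=0x1c ⇒ call (J)
  [9:0] imm=0 = #0

call #0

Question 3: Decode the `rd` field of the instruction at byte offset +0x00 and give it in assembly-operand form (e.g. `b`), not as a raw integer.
d

@+00  big-endian(2f 00) = 0x2f00
  opcode bits[15:10]=0xb: decr/R
  rd: (w>>8)&0x3=0x3 → d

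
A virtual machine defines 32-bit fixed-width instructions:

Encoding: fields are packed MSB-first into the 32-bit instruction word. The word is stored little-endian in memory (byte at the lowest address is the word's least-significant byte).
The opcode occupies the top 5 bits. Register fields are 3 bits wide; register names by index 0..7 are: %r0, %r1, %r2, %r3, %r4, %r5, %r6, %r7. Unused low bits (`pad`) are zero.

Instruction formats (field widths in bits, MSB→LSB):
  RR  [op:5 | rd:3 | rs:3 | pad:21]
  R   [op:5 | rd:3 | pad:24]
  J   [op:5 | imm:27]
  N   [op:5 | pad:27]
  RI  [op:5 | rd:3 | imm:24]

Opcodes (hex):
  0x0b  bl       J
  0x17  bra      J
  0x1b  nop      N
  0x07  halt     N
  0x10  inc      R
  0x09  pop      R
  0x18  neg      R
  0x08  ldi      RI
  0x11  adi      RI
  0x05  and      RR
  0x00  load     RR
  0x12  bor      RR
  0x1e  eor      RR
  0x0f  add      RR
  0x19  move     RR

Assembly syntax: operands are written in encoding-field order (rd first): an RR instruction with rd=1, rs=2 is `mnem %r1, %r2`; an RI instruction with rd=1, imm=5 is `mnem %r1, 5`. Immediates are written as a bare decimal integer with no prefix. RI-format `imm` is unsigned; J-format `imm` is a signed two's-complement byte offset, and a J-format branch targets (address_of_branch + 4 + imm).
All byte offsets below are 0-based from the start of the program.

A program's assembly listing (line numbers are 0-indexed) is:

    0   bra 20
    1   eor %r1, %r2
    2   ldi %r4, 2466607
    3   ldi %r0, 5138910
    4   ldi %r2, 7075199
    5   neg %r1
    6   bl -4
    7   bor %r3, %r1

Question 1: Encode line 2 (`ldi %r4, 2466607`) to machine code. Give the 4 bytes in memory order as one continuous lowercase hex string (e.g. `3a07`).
2fa32544

line 2 (ldi): pack op=0x8:5|rd=4:3|imm=2466607:24 = 0x4425a32f; little→ 2f a3 25 44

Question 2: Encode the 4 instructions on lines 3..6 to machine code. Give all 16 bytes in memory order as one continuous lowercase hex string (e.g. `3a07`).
de694e407ff56b42000000c1fcffff5f

L3: ldi op=0x8:5|rd=0:3|imm=5138910:24 ⇒ 0x404e69de ⇒ little de 69 4e 40
L4: ldi op=0x8:5|rd=2:3|imm=7075199:24 ⇒ 0x426bf57f ⇒ little 7f f5 6b 42
L5: neg op=0x18:5|rd=1:3|pad=0:24 ⇒ 0xc1000000 ⇒ little 00 00 00 c1
L6: bl op=0xb:5|imm=-4:27 ⇒ 0x5ffffffc ⇒ little fc ff ff 5f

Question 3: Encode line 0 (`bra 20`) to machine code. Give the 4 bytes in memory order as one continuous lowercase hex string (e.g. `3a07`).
140000b8

line 0 (bra): pack op=0x17:5|imm=20:27 = 0xb8000014; little→ 14 00 00 b8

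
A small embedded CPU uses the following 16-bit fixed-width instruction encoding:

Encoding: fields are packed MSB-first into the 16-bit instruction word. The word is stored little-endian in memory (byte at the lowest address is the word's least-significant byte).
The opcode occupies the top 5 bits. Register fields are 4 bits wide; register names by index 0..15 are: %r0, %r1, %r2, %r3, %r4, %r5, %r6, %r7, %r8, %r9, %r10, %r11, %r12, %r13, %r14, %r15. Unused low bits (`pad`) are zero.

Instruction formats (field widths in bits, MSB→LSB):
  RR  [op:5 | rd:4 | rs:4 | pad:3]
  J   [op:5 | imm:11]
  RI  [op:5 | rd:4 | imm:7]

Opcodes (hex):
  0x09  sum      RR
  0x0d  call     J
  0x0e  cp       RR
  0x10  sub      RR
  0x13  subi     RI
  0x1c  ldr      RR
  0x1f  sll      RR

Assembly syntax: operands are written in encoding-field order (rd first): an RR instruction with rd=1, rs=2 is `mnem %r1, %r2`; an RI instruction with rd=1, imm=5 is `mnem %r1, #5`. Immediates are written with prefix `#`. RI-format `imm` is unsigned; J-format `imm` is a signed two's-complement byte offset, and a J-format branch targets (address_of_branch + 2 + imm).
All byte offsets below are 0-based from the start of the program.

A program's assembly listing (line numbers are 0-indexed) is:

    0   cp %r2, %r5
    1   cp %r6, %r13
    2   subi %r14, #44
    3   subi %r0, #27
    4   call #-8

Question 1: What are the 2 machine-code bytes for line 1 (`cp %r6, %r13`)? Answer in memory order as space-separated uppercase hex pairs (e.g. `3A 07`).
L1: cp op=0xe:5|rd=6:4|rs=13:4|pad=0:3 ⇒ 0x7368 ⇒ little 68 73

68 73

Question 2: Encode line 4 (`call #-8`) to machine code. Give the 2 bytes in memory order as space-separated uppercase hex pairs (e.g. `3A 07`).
F8 6F

L4: call op=0xd:5|imm=-8:11 ⇒ 0x6ff8 ⇒ little f8 6f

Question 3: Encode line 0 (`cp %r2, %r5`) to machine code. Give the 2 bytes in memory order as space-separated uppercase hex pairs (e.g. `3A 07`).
28 71

L0: cp op=0xe:5|rd=2:4|rs=5:4|pad=0:3 ⇒ 0x7128 ⇒ little 28 71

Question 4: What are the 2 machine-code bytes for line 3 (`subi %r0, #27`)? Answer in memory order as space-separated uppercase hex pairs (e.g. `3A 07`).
L3: subi op=0x13:5|rd=0:4|imm=27:7 ⇒ 0x981b ⇒ little 1b 98

1B 98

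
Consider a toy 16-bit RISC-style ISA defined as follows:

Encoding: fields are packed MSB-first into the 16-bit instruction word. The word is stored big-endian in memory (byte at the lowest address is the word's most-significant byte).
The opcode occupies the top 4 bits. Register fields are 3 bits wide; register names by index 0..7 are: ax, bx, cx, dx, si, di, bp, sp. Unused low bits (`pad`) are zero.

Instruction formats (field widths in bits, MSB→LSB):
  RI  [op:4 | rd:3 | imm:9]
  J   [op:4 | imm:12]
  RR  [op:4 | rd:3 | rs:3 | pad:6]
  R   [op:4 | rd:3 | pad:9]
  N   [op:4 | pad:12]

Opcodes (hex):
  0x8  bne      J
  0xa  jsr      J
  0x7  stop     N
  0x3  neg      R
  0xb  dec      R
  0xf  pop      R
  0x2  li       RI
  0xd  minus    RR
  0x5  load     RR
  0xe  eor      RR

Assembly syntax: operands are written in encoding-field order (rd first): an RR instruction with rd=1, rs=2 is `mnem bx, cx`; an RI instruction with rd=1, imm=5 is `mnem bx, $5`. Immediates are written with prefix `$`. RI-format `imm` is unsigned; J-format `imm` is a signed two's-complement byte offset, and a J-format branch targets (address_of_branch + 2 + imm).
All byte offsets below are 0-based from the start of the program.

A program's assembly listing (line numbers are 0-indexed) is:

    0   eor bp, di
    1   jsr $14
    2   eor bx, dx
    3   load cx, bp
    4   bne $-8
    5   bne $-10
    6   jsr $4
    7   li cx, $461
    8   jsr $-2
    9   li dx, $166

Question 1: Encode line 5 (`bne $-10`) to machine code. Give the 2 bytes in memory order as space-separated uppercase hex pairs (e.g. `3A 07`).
8F F6

line 5 (bne): pack op=0x8:4|imm=-10:12 = 0x8ff6; big→ 8f f6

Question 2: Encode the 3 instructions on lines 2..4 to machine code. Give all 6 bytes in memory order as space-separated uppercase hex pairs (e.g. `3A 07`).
E2 C0 55 80 8F F8

L2: eor op=0xe:4|rd=1:3|rs=3:3|pad=0:6 ⇒ 0xe2c0 ⇒ big e2 c0
L3: load op=0x5:4|rd=2:3|rs=6:3|pad=0:6 ⇒ 0x5580 ⇒ big 55 80
L4: bne op=0x8:4|imm=-8:12 ⇒ 0x8ff8 ⇒ big 8f f8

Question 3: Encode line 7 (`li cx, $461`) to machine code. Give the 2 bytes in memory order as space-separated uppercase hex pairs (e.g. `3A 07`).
7. li fields op=0x2:4|rd=2:3|imm=461:9 → word 25cdh → 25 cd

25 CD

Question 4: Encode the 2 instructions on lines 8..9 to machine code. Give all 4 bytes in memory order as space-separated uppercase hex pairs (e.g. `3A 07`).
L8: jsr op=0xa:4|imm=-2:12 ⇒ 0xaffe ⇒ big af fe
L9: li op=0x2:4|rd=3:3|imm=166:9 ⇒ 0x26a6 ⇒ big 26 a6

AF FE 26 A6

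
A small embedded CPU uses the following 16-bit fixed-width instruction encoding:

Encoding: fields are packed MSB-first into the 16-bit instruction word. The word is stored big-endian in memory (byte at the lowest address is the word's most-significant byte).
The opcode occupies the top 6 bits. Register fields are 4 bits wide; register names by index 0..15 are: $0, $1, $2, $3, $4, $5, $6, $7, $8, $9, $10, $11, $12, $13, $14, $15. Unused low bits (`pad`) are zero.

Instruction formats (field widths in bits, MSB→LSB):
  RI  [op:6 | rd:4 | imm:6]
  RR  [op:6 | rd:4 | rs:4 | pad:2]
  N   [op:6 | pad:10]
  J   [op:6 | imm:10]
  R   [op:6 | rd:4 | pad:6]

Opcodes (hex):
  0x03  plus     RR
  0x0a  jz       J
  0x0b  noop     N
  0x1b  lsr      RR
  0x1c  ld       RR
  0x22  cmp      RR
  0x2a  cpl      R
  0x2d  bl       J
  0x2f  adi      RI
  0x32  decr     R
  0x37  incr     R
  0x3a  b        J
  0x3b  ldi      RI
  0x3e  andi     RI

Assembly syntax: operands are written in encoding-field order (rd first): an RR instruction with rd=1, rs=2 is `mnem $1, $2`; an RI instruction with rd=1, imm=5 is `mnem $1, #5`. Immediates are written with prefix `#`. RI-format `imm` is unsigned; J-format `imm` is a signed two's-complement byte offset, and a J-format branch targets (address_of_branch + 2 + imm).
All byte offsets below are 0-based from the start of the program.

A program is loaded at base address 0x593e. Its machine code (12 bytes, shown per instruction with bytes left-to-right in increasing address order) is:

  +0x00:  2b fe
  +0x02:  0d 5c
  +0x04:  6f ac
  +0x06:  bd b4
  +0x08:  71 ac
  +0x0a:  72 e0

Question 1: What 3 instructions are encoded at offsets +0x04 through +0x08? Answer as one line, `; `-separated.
lsr $14, $11; adi $6, #52; ld $6, $11

[04] 6f ac → 0x6fac
  opcode bits[15:10]=0x1b: lsr/RR
  [9:6] rd=14 = $14
  [5:2] rs=11 = $11
[06] bd b4 → 0xbdb4
  opcode bits[15:10]=0x2f: adi/RI
  [9:6] rd=6 = $6
  [5:0] imm=52 = #52
[08] 71 ac → 0x71ac
  opcode bits[15:10]=0x1c: ld/RR
  [9:6] rd=6 = $6
  [5:2] rs=11 = $11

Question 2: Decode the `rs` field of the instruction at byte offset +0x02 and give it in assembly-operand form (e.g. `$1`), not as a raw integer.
+0x02: 0d 5c ⇒ word 0x0d5c (big)
  top 6b → 0x3 → plus [RR]
  rd: (w>>6)&0xf=0x5 → $5
  rs: (w>>2)&0xf=0x7 → $7

$7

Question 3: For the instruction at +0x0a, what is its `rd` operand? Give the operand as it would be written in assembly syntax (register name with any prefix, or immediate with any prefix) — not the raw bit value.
+0x0a: 72 e0 ⇒ word 0x72e0 (big)
  opcode bits[15:10]=0x1c: ld/RR
  [9:6] rd=11 = $11
  [5:2] rs=8 = $8

$11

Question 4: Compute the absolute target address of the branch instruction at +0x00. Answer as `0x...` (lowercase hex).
@+00  big-endian(2b fe) = 0x2bfe
  opcode bits[15:10]=0xa: jz/J
  [9:0] imm=1022 (s10→-2) = #-2
  target = base 0x593e + off 0x00 + 2 + imm -2 = 0x593e

0x593e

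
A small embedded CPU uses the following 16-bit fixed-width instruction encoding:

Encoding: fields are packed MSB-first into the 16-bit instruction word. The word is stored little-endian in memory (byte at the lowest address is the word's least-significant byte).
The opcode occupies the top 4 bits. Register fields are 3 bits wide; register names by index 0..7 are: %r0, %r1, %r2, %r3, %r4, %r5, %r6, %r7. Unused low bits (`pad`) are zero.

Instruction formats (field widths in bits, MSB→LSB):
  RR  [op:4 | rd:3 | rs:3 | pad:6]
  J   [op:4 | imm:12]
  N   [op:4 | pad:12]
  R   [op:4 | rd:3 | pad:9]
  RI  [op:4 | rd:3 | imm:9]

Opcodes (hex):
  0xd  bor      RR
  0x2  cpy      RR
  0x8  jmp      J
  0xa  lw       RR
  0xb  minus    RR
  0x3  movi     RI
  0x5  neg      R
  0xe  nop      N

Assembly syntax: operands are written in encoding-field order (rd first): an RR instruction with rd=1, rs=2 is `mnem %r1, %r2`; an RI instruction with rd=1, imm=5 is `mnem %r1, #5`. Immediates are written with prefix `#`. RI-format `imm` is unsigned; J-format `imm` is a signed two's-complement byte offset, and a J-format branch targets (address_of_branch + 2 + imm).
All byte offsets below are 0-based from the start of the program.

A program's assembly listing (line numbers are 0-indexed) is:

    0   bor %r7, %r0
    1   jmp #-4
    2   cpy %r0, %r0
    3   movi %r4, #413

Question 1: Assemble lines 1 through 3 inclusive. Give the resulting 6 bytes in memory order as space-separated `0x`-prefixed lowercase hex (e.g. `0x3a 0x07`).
1. jmp fields op=0x8:4|imm=-4:12 → word 8ffch → fc 8f
2. cpy fields op=0x2:4|rd=0:3|rs=0:3|pad=0:6 → word 2000h → 00 20
3. movi fields op=0x3:4|rd=4:3|imm=413:9 → word 399dh → 9d 39

0xfc 0x8f 0x00 0x20 0x9d 0x39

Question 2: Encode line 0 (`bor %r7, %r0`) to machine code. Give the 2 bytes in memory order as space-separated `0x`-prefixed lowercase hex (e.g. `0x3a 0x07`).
0. bor fields op=0xd:4|rd=7:3|rs=0:3|pad=0:6 → word de00h → 00 de

0x00 0xde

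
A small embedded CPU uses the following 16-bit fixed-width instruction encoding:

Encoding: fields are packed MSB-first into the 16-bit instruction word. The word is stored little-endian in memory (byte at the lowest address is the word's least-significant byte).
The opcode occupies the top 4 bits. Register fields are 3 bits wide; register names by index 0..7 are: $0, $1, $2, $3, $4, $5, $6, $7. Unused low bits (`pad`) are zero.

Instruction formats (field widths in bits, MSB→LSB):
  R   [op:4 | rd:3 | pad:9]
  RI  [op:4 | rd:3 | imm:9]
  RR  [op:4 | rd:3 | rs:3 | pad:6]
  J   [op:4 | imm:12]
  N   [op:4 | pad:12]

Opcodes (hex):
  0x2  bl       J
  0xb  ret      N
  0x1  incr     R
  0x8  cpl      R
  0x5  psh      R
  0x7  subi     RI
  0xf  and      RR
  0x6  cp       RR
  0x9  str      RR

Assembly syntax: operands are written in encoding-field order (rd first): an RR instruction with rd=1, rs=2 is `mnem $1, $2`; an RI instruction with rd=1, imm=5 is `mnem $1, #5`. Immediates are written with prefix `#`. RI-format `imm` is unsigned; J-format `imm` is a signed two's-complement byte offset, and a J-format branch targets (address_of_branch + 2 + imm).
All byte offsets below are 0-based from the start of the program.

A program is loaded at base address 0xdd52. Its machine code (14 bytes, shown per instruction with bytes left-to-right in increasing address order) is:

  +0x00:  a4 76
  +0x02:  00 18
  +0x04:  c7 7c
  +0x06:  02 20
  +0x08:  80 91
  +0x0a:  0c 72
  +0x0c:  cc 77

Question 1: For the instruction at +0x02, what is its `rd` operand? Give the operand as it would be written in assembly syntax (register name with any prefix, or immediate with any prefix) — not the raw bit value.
$4

+0x02: 00 18 ⇒ word 0x1800 (little)
  opcode bits[15:12]=0x1: incr/R
  [11:9] rd=4 = $4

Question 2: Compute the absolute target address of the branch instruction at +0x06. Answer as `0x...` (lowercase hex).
+0x06: 02 20 ⇒ word 0x2002 (little)
  op=0x2002>>12=0x2 ⇒ bl (J)
  imm: (w>>0)&0xfff=0x2 → #2
  target = base 0xdd52 + off 0x06 + 2 + imm 2 = 0xdd5c

0xdd5c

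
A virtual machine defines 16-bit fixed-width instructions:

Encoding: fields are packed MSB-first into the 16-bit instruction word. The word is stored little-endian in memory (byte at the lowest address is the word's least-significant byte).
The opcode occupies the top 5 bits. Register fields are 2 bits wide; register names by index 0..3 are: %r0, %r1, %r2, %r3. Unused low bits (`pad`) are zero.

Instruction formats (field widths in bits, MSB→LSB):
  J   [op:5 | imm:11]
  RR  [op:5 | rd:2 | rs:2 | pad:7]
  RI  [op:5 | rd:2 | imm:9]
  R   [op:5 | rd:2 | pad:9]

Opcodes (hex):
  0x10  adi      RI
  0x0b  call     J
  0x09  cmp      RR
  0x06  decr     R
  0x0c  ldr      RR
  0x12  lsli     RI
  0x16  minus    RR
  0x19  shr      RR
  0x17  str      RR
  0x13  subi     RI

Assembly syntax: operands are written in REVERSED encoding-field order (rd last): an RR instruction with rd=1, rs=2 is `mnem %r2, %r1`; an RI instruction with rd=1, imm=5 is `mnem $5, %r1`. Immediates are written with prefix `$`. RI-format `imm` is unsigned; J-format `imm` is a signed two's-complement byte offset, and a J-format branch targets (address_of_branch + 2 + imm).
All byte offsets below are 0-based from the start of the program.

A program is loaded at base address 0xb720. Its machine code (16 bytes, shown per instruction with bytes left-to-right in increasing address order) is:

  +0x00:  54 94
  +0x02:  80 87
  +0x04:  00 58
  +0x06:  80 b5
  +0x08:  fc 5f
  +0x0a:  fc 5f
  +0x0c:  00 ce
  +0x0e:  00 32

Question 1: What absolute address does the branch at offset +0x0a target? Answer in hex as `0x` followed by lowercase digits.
0xb728

@+0a  little-endian(fc 5f) = 0x5ffc
  top 5b → 0xb → call [J]
  [10:0] imm=2044 (s11→-4) = $-4
  target = base 0xb720 + off 0x0a + 2 + imm -4 = 0xb728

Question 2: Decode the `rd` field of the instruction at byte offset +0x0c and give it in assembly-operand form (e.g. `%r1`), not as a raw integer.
+0x0c: 00 ce ⇒ word 0xce00 (little)
  opcode bits[15:11]=0x19: shr/RR
  [10:9] rd=3 = %r3
  [8:7] rs=0 = %r0

%r3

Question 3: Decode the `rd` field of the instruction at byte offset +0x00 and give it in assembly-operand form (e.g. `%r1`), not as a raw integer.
@+00  little-endian(54 94) = 0x9454
  op=0x9454>>11=0x12 ⇒ lsli (RI)
  rd: (w>>9)&0x3=0x2 → %r2
  imm: (w>>0)&0x1ff=0x54 → $84

%r2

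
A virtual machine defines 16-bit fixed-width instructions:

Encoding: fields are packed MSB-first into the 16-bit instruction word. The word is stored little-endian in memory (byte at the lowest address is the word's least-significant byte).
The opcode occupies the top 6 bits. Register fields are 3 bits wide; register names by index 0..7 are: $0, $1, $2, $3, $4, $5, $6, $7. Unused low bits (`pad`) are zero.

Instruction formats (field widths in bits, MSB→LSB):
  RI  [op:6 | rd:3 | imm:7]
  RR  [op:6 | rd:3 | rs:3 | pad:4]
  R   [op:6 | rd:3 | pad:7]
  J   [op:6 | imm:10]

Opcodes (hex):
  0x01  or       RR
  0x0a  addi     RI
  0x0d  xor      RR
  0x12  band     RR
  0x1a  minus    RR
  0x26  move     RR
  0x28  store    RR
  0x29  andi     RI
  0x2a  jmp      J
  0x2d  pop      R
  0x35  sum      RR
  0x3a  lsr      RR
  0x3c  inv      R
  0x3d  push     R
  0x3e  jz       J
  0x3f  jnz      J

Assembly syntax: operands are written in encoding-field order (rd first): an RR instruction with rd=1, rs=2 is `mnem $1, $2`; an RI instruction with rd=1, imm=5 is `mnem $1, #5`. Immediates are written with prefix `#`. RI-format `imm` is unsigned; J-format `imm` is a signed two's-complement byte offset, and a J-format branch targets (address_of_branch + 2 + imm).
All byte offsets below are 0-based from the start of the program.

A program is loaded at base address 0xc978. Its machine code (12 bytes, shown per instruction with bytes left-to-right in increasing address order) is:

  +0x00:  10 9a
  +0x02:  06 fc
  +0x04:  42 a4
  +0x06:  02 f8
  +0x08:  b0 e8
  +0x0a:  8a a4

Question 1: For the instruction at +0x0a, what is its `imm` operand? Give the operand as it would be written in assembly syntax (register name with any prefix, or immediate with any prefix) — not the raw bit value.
#10

[0a] 8a a4 → 0xa48a
  opcode bits[15:10]=0x29: andi/RI
  [9:7] rd=1 = $1
  [6:0] imm=10 = #10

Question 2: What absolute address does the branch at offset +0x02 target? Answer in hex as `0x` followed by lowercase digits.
0xc982

+0x02: 06 fc ⇒ word 0xfc06 (little)
  opcode bits[15:10]=0x3f: jnz/J
  [9:0] imm=6 = #6
  target = base 0xc978 + off 0x02 + 2 + imm 6 = 0xc982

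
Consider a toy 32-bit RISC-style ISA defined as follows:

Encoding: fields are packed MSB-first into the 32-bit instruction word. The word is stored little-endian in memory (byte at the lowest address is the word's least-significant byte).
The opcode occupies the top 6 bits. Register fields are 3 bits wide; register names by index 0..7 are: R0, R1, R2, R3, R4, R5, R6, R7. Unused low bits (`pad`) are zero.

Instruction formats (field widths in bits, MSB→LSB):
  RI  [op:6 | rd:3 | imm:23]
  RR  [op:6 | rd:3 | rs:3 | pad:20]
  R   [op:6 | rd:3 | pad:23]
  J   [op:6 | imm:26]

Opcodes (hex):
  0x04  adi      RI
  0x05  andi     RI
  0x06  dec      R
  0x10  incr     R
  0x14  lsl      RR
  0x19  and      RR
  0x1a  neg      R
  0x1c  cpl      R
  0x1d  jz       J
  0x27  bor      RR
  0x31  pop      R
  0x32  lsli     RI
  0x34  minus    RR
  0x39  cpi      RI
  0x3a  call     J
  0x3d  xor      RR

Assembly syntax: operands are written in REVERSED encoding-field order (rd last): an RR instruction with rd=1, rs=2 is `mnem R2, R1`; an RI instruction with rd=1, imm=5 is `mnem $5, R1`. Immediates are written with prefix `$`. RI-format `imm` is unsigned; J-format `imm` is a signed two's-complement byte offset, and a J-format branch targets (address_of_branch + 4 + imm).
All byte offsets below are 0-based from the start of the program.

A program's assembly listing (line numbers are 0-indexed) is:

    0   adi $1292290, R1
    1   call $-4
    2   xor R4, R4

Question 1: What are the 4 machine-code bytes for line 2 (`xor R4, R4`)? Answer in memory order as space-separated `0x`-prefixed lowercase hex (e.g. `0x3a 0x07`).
line 2 (xor): pack op=0x3d:6|rd=4:3|rs=4:3|pad=0:20 = 0xf6400000; little→ 00 00 40 f6

0x00 0x00 0x40 0xf6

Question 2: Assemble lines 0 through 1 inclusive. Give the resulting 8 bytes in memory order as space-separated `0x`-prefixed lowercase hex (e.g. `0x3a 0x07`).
0x02 0xb8 0x93 0x10 0xfc 0xff 0xff 0xeb

L0: adi op=0x4:6|rd=1:3|imm=1292290:23 ⇒ 0x1093b802 ⇒ little 02 b8 93 10
L1: call op=0x3a:6|imm=-4:26 ⇒ 0xebfffffc ⇒ little fc ff ff eb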